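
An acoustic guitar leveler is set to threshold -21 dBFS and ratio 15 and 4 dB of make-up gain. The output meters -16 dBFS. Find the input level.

-6 dBFS

Stripping the +4 dB make-up gives -20 dBFS at the gain stage.
That's 1 dB above the -21 dBFS threshold.
Undo the ratio: input overshoot = 1 × 15 = 15 dB, giving input = -6 dBFS.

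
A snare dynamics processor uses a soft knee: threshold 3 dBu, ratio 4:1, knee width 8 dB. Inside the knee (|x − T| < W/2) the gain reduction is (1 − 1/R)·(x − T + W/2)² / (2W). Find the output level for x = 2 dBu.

x − T + W/2 = 2 − 3 + 4 = 3.
GR = (1 − 1/4) × 3² / 16 = 0.75 × 9 / 16 = 0.421875 dB.
Output = 2 − 0.421875 = 1.578125 dBu.

1.578125 dBu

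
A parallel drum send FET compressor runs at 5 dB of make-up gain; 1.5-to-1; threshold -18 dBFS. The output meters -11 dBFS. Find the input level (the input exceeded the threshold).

-15 dBFS

Before make-up, the level was -11 − 5 = -16 dBFS.
The compressed level sits -16 − (-18) = 2 dB over threshold.
Input overshoot = R × output overshoot = 3 dB → input = -18 + 3 = -15 dBFS.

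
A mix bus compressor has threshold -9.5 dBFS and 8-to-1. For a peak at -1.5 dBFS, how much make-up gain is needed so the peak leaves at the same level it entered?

The peak compresses to -9.5 + 8/8 = -8.5 dBFS.
To reach -1.5 dBFS requires -1.5 − (-8.5) = 7 dB of make-up.

7 dB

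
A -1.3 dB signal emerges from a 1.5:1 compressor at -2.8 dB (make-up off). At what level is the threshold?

-5.8 dB

Let T be the threshold. Output overshoot = (input overshoot)/R, so -2.8 − T = (-1.3 − T)/1.5.
1.5·(-2.8 − T) = -1.3 − T → 0.5·T = -4.2 − (-1.3) = -2.9.
T = -2.9/0.5 = -5.8 dB.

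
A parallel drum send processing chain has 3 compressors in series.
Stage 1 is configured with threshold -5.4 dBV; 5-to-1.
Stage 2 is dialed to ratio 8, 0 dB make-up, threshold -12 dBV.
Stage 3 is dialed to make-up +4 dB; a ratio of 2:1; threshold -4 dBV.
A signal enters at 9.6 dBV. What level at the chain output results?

-6.8 dBV

Stage 1: 9.6 dBV is 15 dB over -5.4 dBV; at 5:1 that becomes 3 dB over, giving -2.4 dBV.
Stage 2: 9.6 dB above -12 dBV, reduced 8:1 to 1.2 dB above → -10.8 dBV.
Stage 3: -10.8 dBV is at or below the -4 dBV threshold — no compression; make-up brings it to -6.8 dBV.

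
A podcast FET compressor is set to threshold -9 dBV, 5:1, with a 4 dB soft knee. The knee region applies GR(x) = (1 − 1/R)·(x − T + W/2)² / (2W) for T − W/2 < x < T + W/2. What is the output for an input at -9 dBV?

x − T + W/2 = -9 − (-9) + 2 = 2.
GR = (1 − 1/5) × 2² / 8 = 0.8 × 4 / 8 = 0.4 dB.
Output = -9 − 0.4 = -9.4 dBV.

-9.4 dBV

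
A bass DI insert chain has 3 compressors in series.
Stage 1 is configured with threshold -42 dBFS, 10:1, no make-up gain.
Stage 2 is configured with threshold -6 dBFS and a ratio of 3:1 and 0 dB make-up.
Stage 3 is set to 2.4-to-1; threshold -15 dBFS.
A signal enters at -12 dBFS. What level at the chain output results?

Stage 1: -12 dBFS is 30 dB over -42 dBFS; at 10:1 that becomes 3 dB over, giving -39 dBFS.
Stage 2: -39 dBFS is at or below the -6 dBFS threshold — no compression; output -39 dBFS.
Stage 3: -39 dBFS ≤ -15 dBFS, so stage 3 doesn't engage; output -39 dBFS.

-39 dBFS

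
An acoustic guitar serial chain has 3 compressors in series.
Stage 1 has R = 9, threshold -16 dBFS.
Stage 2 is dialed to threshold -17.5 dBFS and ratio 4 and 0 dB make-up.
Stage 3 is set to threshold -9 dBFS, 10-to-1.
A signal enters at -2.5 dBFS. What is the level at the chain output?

Stage 1: 13.5 dB above -16 dBFS, reduced 9:1 to 1.5 dB above → -14.5 dBFS.
Stage 2: overshoot 3 dB → 3/4 = 0.75 dB → -16.75 dBFS.
Stage 3: -16.75 dBFS ≤ -9 dBFS, so stage 3 doesn't engage; output -16.75 dBFS.

-16.75 dBFS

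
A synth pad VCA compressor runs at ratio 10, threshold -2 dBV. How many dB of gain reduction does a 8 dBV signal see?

Overshoot = 8 − (-2) = 10 dB.
After 10:1 compression the overshoot becomes 10/10 = 1 dB.
So the signal is attenuated by 10 − 1 = 9 dB.

9 dB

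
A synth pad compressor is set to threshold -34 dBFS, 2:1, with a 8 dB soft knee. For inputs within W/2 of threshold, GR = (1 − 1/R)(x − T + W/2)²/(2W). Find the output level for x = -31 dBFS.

x − T + W/2 = -31 − (-34) + 4 = 7.
GR = (1 − 1/2) × 7² / 16 = 0.5 × 49 / 16 = 1.53125 dB.
Output = -31 − 1.53125 = -32.53125 dBFS.

-32.53125 dBFS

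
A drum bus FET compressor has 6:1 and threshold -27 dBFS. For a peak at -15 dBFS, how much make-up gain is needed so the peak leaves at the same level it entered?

10 dB

Without make-up, output = threshold + overshoot/6 = -27 + 2 = -25 dBFS.
Gap to target: 10 dB.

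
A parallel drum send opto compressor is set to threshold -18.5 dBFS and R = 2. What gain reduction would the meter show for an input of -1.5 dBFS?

8.5 dB

-1.5 dBFS exceeds the threshold by 17 dB.
After 2:1 compression the overshoot becomes 17/2 = 8.5 dB.
Gain reduction = 17 − 8.5 = 8.5 dB.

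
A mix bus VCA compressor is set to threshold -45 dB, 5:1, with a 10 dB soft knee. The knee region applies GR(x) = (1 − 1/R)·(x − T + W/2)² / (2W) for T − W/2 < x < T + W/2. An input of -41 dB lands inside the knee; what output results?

x − T + W/2 = -41 − (-45) + 5 = 9.
GR = (1 − 1/5) × 9² / 20 = 0.8 × 81 / 20 = 3.24 dB.
Output = -41 − 3.24 = -44.24 dB.

-44.24 dB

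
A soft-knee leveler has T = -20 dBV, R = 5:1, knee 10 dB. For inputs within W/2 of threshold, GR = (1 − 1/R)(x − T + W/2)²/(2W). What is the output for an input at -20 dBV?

x − T + W/2 = -20 − (-20) + 5 = 5.
GR = (1 − 1/5) × 5² / 20 = 0.8 × 25 / 20 = 1 dB.
Output = -20 − 1 = -21 dBV.

-21 dBV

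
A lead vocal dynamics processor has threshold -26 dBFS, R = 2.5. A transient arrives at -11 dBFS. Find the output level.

-11 dBFS sits 15 dB over threshold.
The 15 dB excess becomes 6 dB after 2.5:1 reduction.
Output = -26 + 6 = -20 dBFS.

-20 dBFS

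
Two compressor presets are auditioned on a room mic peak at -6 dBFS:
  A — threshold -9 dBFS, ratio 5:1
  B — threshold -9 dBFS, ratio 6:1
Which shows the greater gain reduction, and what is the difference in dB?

A: overshoot 3 dB → output overshoot 0.6 dB → GR 2.4 dB.
B: overshoot 3 dB → output overshoot 0.5 dB → GR 2.5 dB.
B applies 0.1 dB more gain reduction.

B, by 0.1 dB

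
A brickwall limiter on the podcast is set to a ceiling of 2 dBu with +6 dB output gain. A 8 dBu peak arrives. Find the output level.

At ∞:1, everything above 2 dBu is held at the ceiling.
Output gain then adds 6 dB: 2 + 6 = 8 dBu.

8 dBu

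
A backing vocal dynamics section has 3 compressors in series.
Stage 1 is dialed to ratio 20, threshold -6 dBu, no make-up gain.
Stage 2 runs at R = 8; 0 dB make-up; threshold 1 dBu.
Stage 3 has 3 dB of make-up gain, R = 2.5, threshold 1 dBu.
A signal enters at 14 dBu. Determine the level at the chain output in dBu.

Stage 1: 20 dB above -6 dBu, reduced 20:1 to 1 dB above → -5 dBu.
Stage 2: -5 dBu is at or below the 1 dBu threshold — no compression; output -5 dBu.
Stage 3: below threshold (-5 ≤ 1); passes unchanged; make-up brings it to -2 dBu.

-2 dBu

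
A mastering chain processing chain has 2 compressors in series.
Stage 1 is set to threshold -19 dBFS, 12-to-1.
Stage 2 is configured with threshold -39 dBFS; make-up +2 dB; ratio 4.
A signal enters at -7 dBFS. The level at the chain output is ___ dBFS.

-31.75 dBFS

Stage 1: overshoot 12 dB → 12/12 = 1 dB → -18 dBFS.
Stage 2: -18 dBFS is 21 dB over -39 dBFS; at 4:1 that becomes 5.25 dB over, giving -33.75 dBFS; +2 dB make-up → -31.75 dBFS.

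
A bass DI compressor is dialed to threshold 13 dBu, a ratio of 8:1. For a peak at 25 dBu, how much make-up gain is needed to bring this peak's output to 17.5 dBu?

3 dB

Without make-up, output = threshold + overshoot/8 = 13 + 1.5 = 14.5 dBu.
Gap to target: 3 dB.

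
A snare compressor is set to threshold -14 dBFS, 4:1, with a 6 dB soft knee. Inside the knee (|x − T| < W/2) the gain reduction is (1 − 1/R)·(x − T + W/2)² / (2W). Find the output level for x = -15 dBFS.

x − T + W/2 = -15 − (-14) + 3 = 2.
GR = (1 − 1/4) × 2² / 12 = 0.75 × 4 / 12 = 0.25 dB.
Output = -15 − 0.25 = -15.25 dBFS.

-15.25 dBFS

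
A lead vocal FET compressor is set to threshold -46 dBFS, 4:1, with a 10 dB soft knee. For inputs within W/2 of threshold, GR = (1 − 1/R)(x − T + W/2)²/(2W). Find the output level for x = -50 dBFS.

-50.0375 dBFS

x − T + W/2 = -50 − (-46) + 5 = 1.
GR = (1 − 1/4) × 1² / 20 = 0.75 × 1 / 20 = 0.0375 dB.
Output = -50 − 0.0375 = -50.0375 dBFS.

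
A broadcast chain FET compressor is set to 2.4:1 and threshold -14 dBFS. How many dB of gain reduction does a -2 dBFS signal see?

7 dB

The signal is 12 dB above threshold.
At 2.4:1, output sits 12/2.4 = 5 dB above threshold.
GR = overshoot in − overshoot out = 12 − 5 = 7 dB.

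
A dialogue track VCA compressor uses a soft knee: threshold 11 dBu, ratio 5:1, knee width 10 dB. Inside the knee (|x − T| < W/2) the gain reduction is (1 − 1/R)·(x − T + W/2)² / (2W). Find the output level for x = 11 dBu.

10 dBu

x − T + W/2 = 11 − 11 + 5 = 5.
GR = (1 − 1/5) × 5² / 20 = 0.8 × 25 / 20 = 1 dB.
Output = 11 − 1 = 10 dBu.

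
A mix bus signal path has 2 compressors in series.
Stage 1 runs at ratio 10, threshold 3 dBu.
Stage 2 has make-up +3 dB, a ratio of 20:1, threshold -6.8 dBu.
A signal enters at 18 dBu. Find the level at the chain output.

Stage 1: 15 dB above 3 dBu, reduced 10:1 to 1.5 dB above → 4.5 dBu.
Stage 2: 11.3 dB above -6.8 dBu, reduced 20:1 to 0.565 dB above → -6.235 dBu; +3 dB make-up → -3.235 dBu.

-3.235 dBu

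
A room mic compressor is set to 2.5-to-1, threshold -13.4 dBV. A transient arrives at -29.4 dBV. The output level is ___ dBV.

-29.4 dBV

-29.4 dBV is 16 dB below the -13.4 dBV threshold, so no gain reduction is applied.
Output = input = -29.4 dBV.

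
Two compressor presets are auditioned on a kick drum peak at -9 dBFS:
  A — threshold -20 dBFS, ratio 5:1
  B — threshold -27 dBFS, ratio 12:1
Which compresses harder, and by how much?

B, by 7.7 dB

A: overshoot 11 dB → output overshoot 2.2 dB → GR 8.8 dB.
B: overshoot 18 dB → output overshoot 1.5 dB → GR 16.5 dB.
Difference: 7.7 dB in favour of B.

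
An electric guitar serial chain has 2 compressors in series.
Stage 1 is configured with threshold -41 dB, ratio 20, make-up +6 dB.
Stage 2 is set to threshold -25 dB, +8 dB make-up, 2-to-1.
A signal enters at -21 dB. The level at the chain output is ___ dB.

Stage 1: 20 dB above -41 dB, reduced 20:1 to 1 dB above → -40 dB; +6 dB make-up → -34 dB.
Stage 2: below threshold (-34 ≤ -25); passes unchanged; make-up brings it to -26 dB.

-26 dB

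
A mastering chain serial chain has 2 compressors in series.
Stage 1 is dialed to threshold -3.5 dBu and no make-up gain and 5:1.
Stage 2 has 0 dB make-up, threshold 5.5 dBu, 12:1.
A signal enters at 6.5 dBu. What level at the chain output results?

Stage 1: overshoot 10 dB → 10/5 = 2 dB → -1.5 dBu.
Stage 2: -1.5 dBu is at or below the 5.5 dBu threshold — no compression; output -1.5 dBu.

-1.5 dBu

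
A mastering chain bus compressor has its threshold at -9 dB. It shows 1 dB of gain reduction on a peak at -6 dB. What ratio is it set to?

Input overshoot = -6 − (-9) = 3 dB.
Output overshoot = 3 − 1 = 2 dB.
Ratio = input overshoot / output overshoot = 3 / 2 = 1.5.

1.5:1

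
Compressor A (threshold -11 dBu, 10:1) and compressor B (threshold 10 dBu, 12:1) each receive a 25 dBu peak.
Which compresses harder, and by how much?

A: overshoot 36 dB → output overshoot 3.6 dB → GR 32.4 dB.
B: overshoot 15 dB → output overshoot 1.25 dB → GR 13.75 dB.
Difference: 18.65 dB in favour of A.

A, by 18.65 dB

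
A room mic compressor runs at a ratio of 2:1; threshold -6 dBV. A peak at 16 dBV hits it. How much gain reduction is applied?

16 dBV exceeds the threshold by 22 dB.
At 2:1, output sits 22/2 = 11 dB above threshold.
GR = overshoot in − overshoot out = 22 − 11 = 11 dB.

11 dB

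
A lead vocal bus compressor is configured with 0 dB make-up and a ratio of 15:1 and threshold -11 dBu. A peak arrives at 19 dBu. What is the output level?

-9 dBu

Overshoot: 19 − (-11) = 30 dB.
15:1 compression reduces that to 30/15 = 2 dB over.
So the level is -11 + 2 = -9 dBu.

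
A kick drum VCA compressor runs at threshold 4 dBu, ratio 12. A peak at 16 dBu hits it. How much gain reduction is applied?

The signal is 12 dB above threshold.
At 12:1, output sits 12/12 = 1 dB above threshold.
Gain reduction = 12 − 1 = 11 dB.

11 dB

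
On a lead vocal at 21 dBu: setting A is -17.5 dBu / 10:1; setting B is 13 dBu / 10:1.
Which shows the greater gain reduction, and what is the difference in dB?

A: overshoot 38.5 dB → output overshoot 3.85 dB → GR 34.65 dB.
B: overshoot 8 dB → output overshoot 0.8 dB → GR 7.2 dB.
A reduces 27.45 dB more.

A, by 27.45 dB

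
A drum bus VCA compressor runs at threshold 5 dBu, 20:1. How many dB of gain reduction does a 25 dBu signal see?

19 dB

25 dBu exceeds the threshold by 20 dB.
After 20:1 compression the overshoot becomes 20/20 = 1 dB.
GR = overshoot in − overshoot out = 20 − 1 = 19 dB.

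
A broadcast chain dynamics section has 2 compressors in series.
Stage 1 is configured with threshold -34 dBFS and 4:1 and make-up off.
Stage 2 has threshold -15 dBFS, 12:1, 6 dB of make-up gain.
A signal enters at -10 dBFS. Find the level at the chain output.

-22 dBFS

Stage 1: overshoot 24 dB → 24/4 = 6 dB → -28 dBFS.
Stage 2: -28 dBFS ≤ -15 dBFS, so stage 2 doesn't engage; make-up brings it to -22 dBFS.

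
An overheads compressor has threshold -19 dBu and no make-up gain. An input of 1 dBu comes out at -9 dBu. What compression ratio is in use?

2:1

Input overshoot = 1 − (-19) = 20 dB; output overshoot = -9 − (-19) = 10 dB.
Ratio = 20 / 10 = 2.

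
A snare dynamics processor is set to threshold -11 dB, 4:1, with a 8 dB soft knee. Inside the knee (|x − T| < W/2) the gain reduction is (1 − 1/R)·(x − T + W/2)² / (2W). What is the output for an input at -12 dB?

-12.421875 dB

x − T + W/2 = -12 − (-11) + 4 = 3.
GR = (1 − 1/4) × 3² / 16 = 0.75 × 9 / 16 = 0.421875 dB.
Output = -12 − 0.421875 = -12.421875 dB.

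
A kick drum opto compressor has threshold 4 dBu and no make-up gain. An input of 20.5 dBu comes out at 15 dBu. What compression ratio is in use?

1.5:1

Input overshoot = 20.5 − 4 = 16.5 dB; output overshoot = 15 − 4 = 11 dB.
Ratio = 16.5 / 11 = 1.5.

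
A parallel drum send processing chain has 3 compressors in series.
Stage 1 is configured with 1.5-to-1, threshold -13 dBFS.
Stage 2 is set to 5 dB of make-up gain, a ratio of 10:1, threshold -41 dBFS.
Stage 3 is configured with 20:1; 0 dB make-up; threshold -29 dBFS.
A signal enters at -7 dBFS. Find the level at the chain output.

Stage 1: overshoot 6 dB → 6/1.5 = 4 dB → -9 dBFS.
Stage 2: overshoot 32 dB → 32/10 = 3.2 dB → -37.8 dBFS; +5 dB make-up → -32.8 dBFS.
Stage 3: -32.8 dBFS ≤ -29 dBFS, so stage 3 doesn't engage; output -32.8 dBFS.

-32.8 dBFS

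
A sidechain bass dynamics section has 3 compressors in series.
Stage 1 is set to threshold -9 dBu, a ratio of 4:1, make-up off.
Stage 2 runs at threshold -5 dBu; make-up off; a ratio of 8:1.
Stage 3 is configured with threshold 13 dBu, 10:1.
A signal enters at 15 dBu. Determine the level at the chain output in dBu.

-4.75 dBu

Stage 1: 24 dB above -9 dBu, reduced 4:1 to 6 dB above → -3 dBu.
Stage 2: -3 dBu is 2 dB over -5 dBu; at 8:1 that becomes 0.25 dB over, giving -4.75 dBu.
Stage 3: below threshold (-4.75 ≤ 13); passes unchanged; output -4.75 dBu.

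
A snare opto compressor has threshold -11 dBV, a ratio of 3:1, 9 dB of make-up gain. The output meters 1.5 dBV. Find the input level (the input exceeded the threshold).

-0.5 dBV

Remove make-up: 1.5 − 9 = -7.5 dBV.
Post-compression overshoot = -7.5 − (-11) = 3.5 dB.
Undo the ratio: input overshoot = 3.5 × 3 = 10.5 dB, giving input = -0.5 dBV.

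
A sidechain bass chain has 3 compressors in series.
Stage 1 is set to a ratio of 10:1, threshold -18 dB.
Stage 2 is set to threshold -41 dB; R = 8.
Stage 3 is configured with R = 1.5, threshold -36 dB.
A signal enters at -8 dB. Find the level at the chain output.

Stage 1: overshoot 10 dB → 10/10 = 1 dB → -17 dB.
Stage 2: overshoot 24 dB → 24/8 = 3 dB → -38 dB.
Stage 3: -38 dB ≤ -36 dB, so stage 3 doesn't engage; output -38 dB.

-38 dB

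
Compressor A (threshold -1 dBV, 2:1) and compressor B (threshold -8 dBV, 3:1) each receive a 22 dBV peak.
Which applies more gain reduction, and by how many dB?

A: overshoot 23 dB → output overshoot 11.5 dB → GR 11.5 dB.
B: overshoot 30 dB → output overshoot 10 dB → GR 20 dB.
B applies 8.5 dB more gain reduction.

B, by 8.5 dB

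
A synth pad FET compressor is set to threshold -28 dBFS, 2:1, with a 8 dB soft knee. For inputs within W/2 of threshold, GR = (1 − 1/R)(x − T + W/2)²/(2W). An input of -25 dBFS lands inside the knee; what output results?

-26.53125 dBFS

x − T + W/2 = -25 − (-28) + 4 = 7.
GR = (1 − 1/2) × 7² / 16 = 0.5 × 49 / 16 = 1.53125 dB.
Output = -25 − 1.53125 = -26.53125 dBFS.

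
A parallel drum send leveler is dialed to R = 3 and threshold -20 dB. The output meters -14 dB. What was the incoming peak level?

-2 dB

Post-compression overshoot = -14 − (-20) = 6 dB.
Input overshoot = R × output overshoot = 18 dB → input = -20 + 18 = -2 dB.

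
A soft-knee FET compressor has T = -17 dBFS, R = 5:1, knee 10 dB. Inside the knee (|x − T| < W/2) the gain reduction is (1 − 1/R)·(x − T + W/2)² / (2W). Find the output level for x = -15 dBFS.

x − T + W/2 = -15 − (-17) + 5 = 7.
GR = (1 − 1/5) × 7² / 20 = 0.8 × 49 / 20 = 1.96 dB.
Output = -15 − 1.96 = -16.96 dBFS.

-16.96 dBFS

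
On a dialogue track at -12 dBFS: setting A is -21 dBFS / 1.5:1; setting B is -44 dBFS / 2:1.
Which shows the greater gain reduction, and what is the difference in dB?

B, by 13 dB

A: 9 dB over, compressed to 6 dB over, so 3 dB of GR.
B: 32 dB over, compressed to 16 dB over, so 16 dB of GR.
Difference: 13 dB in favour of B.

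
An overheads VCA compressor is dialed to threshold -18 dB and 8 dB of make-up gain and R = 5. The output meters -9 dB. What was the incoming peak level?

-13 dB

Stripping the +8 dB make-up gives -17 dB at the gain stage.
That's 1 dB above the -18 dB threshold.
Before 5:1 compression the overshoot was 1 × 5 = 5 dB, so input = -18 + 5 = -13 dB.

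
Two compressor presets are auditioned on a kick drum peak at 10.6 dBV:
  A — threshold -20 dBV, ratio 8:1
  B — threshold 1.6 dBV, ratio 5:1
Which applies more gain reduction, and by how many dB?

A, by 19.575 dB

A: overshoot 30.6 dB → output overshoot 3.825 dB → GR 26.775 dB.
B: overshoot 9 dB → output overshoot 1.8 dB → GR 7.2 dB.
A applies 19.575 dB more gain reduction.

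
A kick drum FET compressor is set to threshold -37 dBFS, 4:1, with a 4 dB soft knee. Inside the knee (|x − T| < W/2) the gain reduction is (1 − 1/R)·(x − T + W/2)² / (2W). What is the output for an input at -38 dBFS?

-38.09375 dBFS

x − T + W/2 = -38 − (-37) + 2 = 1.
GR = (1 − 1/4) × 1² / 8 = 0.75 × 1 / 8 = 0.09375 dB.
Output = -38 − 0.09375 = -38.09375 dBFS.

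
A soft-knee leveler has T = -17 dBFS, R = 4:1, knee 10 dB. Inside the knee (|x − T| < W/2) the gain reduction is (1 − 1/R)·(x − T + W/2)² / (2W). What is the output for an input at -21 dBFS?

-21.0375 dBFS

x − T + W/2 = -21 − (-17) + 5 = 1.
GR = (1 − 1/4) × 1² / 20 = 0.75 × 1 / 20 = 0.0375 dB.
Output = -21 − 0.0375 = -21.0375 dBFS.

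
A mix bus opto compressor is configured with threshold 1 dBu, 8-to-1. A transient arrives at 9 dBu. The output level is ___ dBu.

2 dBu

The input is 8 dB above the 1 dBu threshold.
At 8:1 the overshoot is divided by 8, leaving 1 dB above threshold.
That puts the output at 2 dBu.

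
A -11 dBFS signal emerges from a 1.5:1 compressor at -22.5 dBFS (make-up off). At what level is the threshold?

-45.5 dBFS

Let T be the threshold. Output overshoot = (input overshoot)/R, so -22.5 − T = (-11 − T)/1.5.
1.5·(-22.5 − T) = -11 − T → 0.5·T = -33.75 − (-11) = -22.75.
T = -22.75/0.5 = -45.5 dBFS.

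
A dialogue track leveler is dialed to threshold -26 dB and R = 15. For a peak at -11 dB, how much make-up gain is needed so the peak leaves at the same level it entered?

The peak compresses to -26 + 15/15 = -25 dB.
To reach -11 dB requires -11 − (-25) = 14 dB of make-up.

14 dB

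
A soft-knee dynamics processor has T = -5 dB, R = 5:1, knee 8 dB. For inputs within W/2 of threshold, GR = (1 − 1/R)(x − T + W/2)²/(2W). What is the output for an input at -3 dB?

x − T + W/2 = -3 − (-5) + 4 = 6.
GR = (1 − 1/5) × 6² / 16 = 0.8 × 36 / 16 = 1.8 dB.
Output = -3 − 1.8 = -4.8 dB.

-4.8 dB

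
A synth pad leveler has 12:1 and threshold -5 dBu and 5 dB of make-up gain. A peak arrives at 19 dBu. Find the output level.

2 dBu

Overshoot: 19 − (-5) = 24 dB.
At 12:1 the overshoot is divided by 12, leaving 2 dB above threshold.
Output = -5 + 2 = -3 dBu; make-up adds 5 dB, giving 2 dBu.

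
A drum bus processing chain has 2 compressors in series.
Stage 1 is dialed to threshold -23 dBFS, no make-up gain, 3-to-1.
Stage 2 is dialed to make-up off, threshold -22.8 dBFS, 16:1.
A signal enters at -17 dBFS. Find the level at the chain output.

Stage 1: -17 dBFS is 6 dB over -23 dBFS; at 3:1 that becomes 2 dB over, giving -21 dBFS.
Stage 2: 1.8 dB above -22.8 dBFS, reduced 16:1 to 0.1125 dB above → -22.6875 dBFS.

-22.6875 dBFS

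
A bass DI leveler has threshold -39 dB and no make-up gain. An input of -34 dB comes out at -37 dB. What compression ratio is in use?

Input overshoot = -34 − (-39) = 5 dB; output overshoot = -37 − (-39) = 2 dB.
Ratio = 5 / 2 = 2.5.

2.5:1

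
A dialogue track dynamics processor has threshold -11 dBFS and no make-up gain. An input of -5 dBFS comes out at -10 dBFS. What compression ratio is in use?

Input overshoot = -5 − (-11) = 6 dB; output overshoot = -10 − (-11) = 1 dB.
Ratio = 6 / 1 = 6.

6:1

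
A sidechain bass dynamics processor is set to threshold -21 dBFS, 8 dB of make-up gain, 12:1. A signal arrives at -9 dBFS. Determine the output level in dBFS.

The input is 12 dB above the -21 dBFS threshold.
The 12 dB excess becomes 1 dB after 12:1 reduction.
Output = -21 + 1 = -20 dBFS; make-up adds 8 dB, giving -12 dBFS.

-12 dBFS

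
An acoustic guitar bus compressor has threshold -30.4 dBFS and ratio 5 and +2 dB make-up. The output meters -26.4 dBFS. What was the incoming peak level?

-20.4 dBFS

Stripping the +2 dB make-up gives -28.4 dBFS at the gain stage.
The compressed level sits -28.4 − (-30.4) = 2 dB over threshold.
Undo the ratio: input overshoot = 2 × 5 = 10 dB, giving input = -20.4 dBFS.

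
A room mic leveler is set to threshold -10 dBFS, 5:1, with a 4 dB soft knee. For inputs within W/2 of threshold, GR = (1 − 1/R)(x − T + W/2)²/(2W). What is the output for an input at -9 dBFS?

x − T + W/2 = -9 − (-10) + 2 = 3.
GR = (1 − 1/5) × 3² / 8 = 0.8 × 9 / 8 = 0.9 dB.
Output = -9 − 0.9 = -9.9 dBFS.

-9.9 dBFS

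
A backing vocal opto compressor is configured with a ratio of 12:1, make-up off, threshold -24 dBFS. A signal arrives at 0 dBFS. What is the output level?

-22 dBFS

Overshoot: 0 − (-24) = 24 dB.
The 24 dB excess becomes 2 dB after 12:1 reduction.
So the level is -24 + 2 = -22 dBFS.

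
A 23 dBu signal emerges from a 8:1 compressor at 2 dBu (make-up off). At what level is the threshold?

-1 dBu

Input is 24 dB above T (since output overshoot × R = input overshoot: (2 − T)·8 = 23 − T gives T = -1 dBu).
Check: -1 + (23 − (-1))/8 = -1 + 3 = 2 dBu. ✓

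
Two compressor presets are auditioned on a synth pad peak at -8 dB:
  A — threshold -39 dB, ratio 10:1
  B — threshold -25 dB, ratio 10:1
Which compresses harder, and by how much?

A: overshoot 31 dB → output overshoot 3.1 dB → GR 27.9 dB.
B: overshoot 17 dB → output overshoot 1.7 dB → GR 15.3 dB.
A applies 12.6 dB more gain reduction.

A, by 12.6 dB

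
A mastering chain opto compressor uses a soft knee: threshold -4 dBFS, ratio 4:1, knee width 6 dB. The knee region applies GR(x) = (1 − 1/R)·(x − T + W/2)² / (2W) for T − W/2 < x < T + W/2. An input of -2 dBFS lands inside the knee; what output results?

-3.5625 dBFS

x − T + W/2 = -2 − (-4) + 3 = 5.
GR = (1 − 1/4) × 5² / 12 = 0.75 × 25 / 12 = 1.5625 dB.
Output = -2 − 1.5625 = -3.5625 dBFS.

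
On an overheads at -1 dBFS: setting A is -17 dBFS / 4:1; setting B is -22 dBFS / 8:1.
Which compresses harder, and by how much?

B, by 6.375 dB

A: overshoot 16 dB → output overshoot 4 dB → GR 12 dB.
B: overshoot 21 dB → output overshoot 2.625 dB → GR 18.375 dB.
Difference: 6.375 dB in favour of B.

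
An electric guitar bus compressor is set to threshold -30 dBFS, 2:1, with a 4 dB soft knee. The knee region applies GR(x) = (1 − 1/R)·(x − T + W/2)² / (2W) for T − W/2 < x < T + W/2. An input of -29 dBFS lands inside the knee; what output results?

x − T + W/2 = -29 − (-30) + 2 = 3.
GR = (1 − 1/2) × 3² / 8 = 0.5 × 9 / 8 = 0.5625 dB.
Output = -29 − 0.5625 = -29.5625 dBFS.

-29.5625 dBFS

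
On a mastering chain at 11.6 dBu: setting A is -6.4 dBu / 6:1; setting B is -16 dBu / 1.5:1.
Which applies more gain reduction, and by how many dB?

A, by 5.8 dB

A: 18 dB over, compressed to 3 dB over, so 15 dB of GR.
B: 27.6 dB over, compressed to 18.4 dB over, so 9.2 dB of GR.
Difference: 5.8 dB in favour of A.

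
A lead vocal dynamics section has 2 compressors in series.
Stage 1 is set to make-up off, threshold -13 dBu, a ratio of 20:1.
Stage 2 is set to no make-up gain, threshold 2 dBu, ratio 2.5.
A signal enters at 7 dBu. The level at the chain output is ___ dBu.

Stage 1: overshoot 20 dB → 20/20 = 1 dB → -12 dBu.
Stage 2: -12 dBu ≤ 2 dBu, so stage 2 doesn't engage; output -12 dBu.

-12 dBu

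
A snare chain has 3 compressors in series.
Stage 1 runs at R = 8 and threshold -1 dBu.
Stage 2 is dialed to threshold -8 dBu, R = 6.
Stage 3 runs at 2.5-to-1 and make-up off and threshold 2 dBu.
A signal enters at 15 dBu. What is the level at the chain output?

Stage 1: 15 dBu is 16 dB over -1 dBu; at 8:1 that becomes 2 dB over, giving 1 dBu.
Stage 2: 9 dB above -8 dBu, reduced 6:1 to 1.5 dB above → -6.5 dBu.
Stage 3: -6.5 dBu is at or below the 2 dBu threshold — no compression; output -6.5 dBu.

-6.5 dBu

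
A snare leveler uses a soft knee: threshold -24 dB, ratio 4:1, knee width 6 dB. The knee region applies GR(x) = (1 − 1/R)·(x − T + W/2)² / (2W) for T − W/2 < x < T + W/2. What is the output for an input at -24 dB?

-24.5625 dB

x − T + W/2 = -24 − (-24) + 3 = 3.
GR = (1 − 1/4) × 3² / 12 = 0.75 × 9 / 12 = 0.5625 dB.
Output = -24 − 0.5625 = -24.5625 dB.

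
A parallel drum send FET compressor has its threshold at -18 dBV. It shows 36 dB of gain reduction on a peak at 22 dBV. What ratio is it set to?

Input overshoot = 22 − (-18) = 40 dB.
Output overshoot = 40 − 36 = 4 dB.
Ratio = input overshoot / output overshoot = 40 / 4 = 10.

10:1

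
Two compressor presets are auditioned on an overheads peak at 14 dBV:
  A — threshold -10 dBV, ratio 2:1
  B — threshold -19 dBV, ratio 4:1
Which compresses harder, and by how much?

B, by 12.75 dB

A: GR = 24 − 24/2 = 12 dB.
B: GR = 33 − 33/4 = 24.75 dB.
B applies 12.75 dB more gain reduction.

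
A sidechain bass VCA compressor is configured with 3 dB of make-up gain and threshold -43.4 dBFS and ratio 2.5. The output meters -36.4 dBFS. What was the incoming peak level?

Stripping the +3 dB make-up gives -39.4 dBFS at the gain stage.
Post-compression overshoot = -39.4 − (-43.4) = 4 dB.
Undo the ratio: input overshoot = 4 × 2.5 = 10 dB, giving input = -33.4 dBFS.

-33.4 dBFS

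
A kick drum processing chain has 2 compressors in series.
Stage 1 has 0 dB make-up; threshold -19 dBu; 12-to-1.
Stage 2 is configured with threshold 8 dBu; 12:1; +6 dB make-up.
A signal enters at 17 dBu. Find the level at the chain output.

Stage 1: 36 dB above -19 dBu, reduced 12:1 to 3 dB above → -16 dBu.
Stage 2: below threshold (-16 ≤ 8); passes unchanged; make-up brings it to -10 dBu.

-10 dBu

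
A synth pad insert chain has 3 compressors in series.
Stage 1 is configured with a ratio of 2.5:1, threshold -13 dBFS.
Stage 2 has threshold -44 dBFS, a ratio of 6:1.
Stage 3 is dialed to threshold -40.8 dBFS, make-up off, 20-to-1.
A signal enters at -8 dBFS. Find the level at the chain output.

Stage 1: overshoot 5 dB → 5/2.5 = 2 dB → -11 dBFS.
Stage 2: 33 dB above -44 dBFS, reduced 6:1 to 5.5 dB above → -38.5 dBFS.
Stage 3: 2.3 dB above -40.8 dBFS, reduced 20:1 to 0.115 dB above → -40.685 dBFS.

-40.685 dBFS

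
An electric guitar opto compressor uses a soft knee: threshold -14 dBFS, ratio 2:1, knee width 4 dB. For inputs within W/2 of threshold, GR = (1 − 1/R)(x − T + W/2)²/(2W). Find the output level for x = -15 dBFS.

-15.0625 dBFS

x − T + W/2 = -15 − (-14) + 2 = 1.
GR = (1 − 1/2) × 1² / 8 = 0.5 × 1 / 8 = 0.0625 dB.
Output = -15 − 0.0625 = -15.0625 dBFS.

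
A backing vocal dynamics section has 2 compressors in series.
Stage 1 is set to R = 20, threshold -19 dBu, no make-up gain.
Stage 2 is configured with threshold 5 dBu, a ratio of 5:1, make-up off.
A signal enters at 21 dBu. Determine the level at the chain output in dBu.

-17 dBu

Stage 1: 21 dBu is 40 dB over -19 dBu; at 20:1 that becomes 2 dB over, giving -17 dBu.
Stage 2: -17 dBu is at or below the 5 dBu threshold — no compression; output -17 dBu.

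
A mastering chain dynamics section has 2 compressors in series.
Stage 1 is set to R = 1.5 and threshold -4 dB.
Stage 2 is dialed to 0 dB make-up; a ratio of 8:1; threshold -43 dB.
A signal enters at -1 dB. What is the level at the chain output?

-37.875 dB

Stage 1: -1 dB is 3 dB over -4 dB; at 1.5:1 that becomes 2 dB over, giving -2 dB.
Stage 2: overshoot 41 dB → 41/8 = 5.125 dB → -37.875 dB.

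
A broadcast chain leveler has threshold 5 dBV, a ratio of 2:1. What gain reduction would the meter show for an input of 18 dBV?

The signal is 13 dB above threshold.
A 2:1 ratio leaves 6.5 dB of that excess.
GR = overshoot in − overshoot out = 13 − 6.5 = 6.5 dB.

6.5 dB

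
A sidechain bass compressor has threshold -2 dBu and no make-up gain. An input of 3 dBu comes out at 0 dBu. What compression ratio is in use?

Input overshoot = 3 − (-2) = 5 dB; output overshoot = 0 − (-2) = 2 dB.
Ratio = 5 / 2 = 2.5.

2.5:1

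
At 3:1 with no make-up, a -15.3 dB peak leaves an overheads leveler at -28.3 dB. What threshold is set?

Input is 19.5 dB above T (since output overshoot × R = input overshoot: (-28.3 − T)·3 = -15.3 − T gives T = -34.8 dB).
Check: -34.8 + (-15.3 − (-34.8))/3 = -34.8 + 6.5 = -28.3 dB. ✓

-34.8 dB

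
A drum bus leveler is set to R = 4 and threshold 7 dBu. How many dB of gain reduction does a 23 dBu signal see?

12 dB

23 dBu exceeds the threshold by 16 dB.
At 4:1, output sits 16/4 = 4 dB above threshold.
So the signal is attenuated by 16 − 4 = 12 dB.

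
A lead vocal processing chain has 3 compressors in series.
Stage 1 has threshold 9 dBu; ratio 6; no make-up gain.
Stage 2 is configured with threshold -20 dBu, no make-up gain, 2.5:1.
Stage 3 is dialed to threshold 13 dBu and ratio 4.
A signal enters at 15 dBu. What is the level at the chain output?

Stage 1: 15 dBu is 6 dB over 9 dBu; at 6:1 that becomes 1 dB over, giving 10 dBu.
Stage 2: 30 dB above -20 dBu, reduced 2.5:1 to 12 dB above → -8 dBu.
Stage 3: -8 dBu is at or below the 13 dBu threshold — no compression; output -8 dBu.

-8 dBu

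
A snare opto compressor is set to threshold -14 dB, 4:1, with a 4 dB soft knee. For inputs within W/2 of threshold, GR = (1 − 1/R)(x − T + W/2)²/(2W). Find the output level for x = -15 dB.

-15.09375 dB

x − T + W/2 = -15 − (-14) + 2 = 1.
GR = (1 − 1/4) × 1² / 8 = 0.75 × 1 / 8 = 0.09375 dB.
Output = -15 − 0.09375 = -15.09375 dB.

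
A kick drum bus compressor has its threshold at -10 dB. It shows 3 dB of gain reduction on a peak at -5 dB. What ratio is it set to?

2.5:1

Input overshoot = -5 − (-10) = 5 dB.
Output overshoot = 5 − 3 = 2 dB.
Ratio = input overshoot / output overshoot = 5 / 2 = 2.5.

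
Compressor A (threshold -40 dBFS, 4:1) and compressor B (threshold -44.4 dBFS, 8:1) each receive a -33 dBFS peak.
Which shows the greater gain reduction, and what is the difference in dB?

B, by 4.725 dB

A: 7 dB over, compressed to 1.75 dB over, so 5.25 dB of GR.
B: 11.4 dB over, compressed to 1.425 dB over, so 9.975 dB of GR.
Difference: 4.725 dB in favour of B.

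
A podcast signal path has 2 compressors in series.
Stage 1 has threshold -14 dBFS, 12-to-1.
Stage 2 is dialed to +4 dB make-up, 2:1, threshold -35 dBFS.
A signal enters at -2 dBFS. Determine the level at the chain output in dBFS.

-20 dBFS

Stage 1: 12 dB above -14 dBFS, reduced 12:1 to 1 dB above → -13 dBFS.
Stage 2: overshoot 22 dB → 22/2 = 11 dB → -24 dBFS; +4 dB make-up → -20 dBFS.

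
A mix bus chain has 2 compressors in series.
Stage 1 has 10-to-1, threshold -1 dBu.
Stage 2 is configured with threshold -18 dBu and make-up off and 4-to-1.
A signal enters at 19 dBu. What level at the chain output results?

-13.25 dBu

Stage 1: 19 dBu is 20 dB over -1 dBu; at 10:1 that becomes 2 dB over, giving 1 dBu.
Stage 2: 19 dB above -18 dBu, reduced 4:1 to 4.75 dB above → -13.25 dBu.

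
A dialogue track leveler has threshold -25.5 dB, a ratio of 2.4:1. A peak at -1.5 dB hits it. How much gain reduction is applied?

Overshoot = -1.5 − (-25.5) = 24 dB.
After 2.4:1 compression the overshoot becomes 24/2.4 = 10 dB.
So the signal is attenuated by 24 − 10 = 14 dB.

14 dB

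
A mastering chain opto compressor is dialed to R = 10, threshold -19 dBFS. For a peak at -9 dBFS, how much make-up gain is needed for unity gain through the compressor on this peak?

Without make-up, output = threshold + overshoot/10 = -19 + 1 = -18 dBFS.
Gap to target: 9 dB.

9 dB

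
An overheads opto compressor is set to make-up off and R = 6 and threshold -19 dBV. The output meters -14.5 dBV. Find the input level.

The compressed level sits -14.5 − (-19) = 4.5 dB over threshold.
Input overshoot = R × output overshoot = 27 dB → input = -19 + 27 = 8 dBV.

8 dBV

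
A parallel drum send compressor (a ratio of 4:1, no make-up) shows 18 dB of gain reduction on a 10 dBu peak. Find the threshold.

Gain reduction = 10 − (-8) = 18 dB; output overshoot = GR / (R − 1) = 18 / 3 = 6 dB.
Threshold = output − output overshoot = -8 − 6 = -14 dBu.

-14 dBu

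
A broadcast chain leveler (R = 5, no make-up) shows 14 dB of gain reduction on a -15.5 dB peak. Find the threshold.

-33 dB

Input is 17.5 dB above T (since output overshoot × R = input overshoot: (-29.5 − T)·5 = -15.5 − T gives T = -33 dB).
Check: -33 + (-15.5 − (-33))/5 = -33 + 3.5 = -29.5 dB. ✓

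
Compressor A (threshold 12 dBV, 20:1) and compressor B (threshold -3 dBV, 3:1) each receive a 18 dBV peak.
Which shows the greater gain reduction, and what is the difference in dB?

B, by 8.3 dB

A: GR = 6 − 6/20 = 5.7 dB.
B: GR = 21 − 21/3 = 14 dB.
Difference: 8.3 dB in favour of B.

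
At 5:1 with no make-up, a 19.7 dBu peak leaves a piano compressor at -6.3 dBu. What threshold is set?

Input is 32.5 dB above T (since output overshoot × R = input overshoot: (-6.3 − T)·5 = 19.7 − T gives T = -12.8 dBu).
Check: -12.8 + (19.7 − (-12.8))/5 = -12.8 + 6.5 = -6.3 dBu. ✓

-12.8 dBu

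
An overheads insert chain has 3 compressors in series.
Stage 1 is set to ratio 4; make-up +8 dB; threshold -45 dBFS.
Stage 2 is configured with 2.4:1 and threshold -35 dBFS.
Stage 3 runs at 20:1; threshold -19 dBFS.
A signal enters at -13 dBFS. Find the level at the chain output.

-32.5 dBFS

Stage 1: overshoot 32 dB → 32/4 = 8 dB → -37 dBFS; +8 dB make-up → -29 dBFS.
Stage 2: 6 dB above -35 dBFS, reduced 2.4:1 to 2.5 dB above → -32.5 dBFS.
Stage 3: -32.5 dBFS is at or below the -19 dBFS threshold — no compression; output -32.5 dBFS.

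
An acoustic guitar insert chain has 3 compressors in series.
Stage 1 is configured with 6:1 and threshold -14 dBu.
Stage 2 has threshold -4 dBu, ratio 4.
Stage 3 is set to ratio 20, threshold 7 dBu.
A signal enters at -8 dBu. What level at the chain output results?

Stage 1: -8 dBu is 6 dB over -14 dBu; at 6:1 that becomes 1 dB over, giving -13 dBu.
Stage 2: -13 dBu ≤ -4 dBu, so stage 2 doesn't engage; output -13 dBu.
Stage 3: below threshold (-13 ≤ 7); passes unchanged; output -13 dBu.

-13 dBu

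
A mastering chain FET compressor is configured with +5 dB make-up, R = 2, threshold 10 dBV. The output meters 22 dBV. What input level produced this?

24 dBV

Remove make-up: 22 − 5 = 17 dBV.
The compressed level sits 17 − 10 = 7 dB over threshold.
Before 2:1 compression the overshoot was 7 × 2 = 14 dB, so input = 10 + 14 = 24 dBV.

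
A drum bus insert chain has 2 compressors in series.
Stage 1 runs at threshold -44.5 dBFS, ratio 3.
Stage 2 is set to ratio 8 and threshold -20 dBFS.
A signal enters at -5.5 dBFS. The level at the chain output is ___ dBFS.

Stage 1: overshoot 39 dB → 39/3 = 13 dB → -31.5 dBFS.
Stage 2: -31.5 dBFS ≤ -20 dBFS, so stage 2 doesn't engage; output -31.5 dBFS.

-31.5 dBFS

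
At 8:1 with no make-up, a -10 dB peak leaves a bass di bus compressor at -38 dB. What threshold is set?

-42 dB

Input is 32 dB above T (since output overshoot × R = input overshoot: (-38 − T)·8 = -10 − T gives T = -42 dB).
Check: -42 + (-10 − (-42))/8 = -42 + 4 = -38 dB. ✓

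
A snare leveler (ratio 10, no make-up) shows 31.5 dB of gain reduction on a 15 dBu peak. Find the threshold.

Gain reduction = 15 − (-16.5) = 31.5 dB; output overshoot = GR / (R − 1) = 31.5 / 9 = 3.5 dB.
Threshold = output − output overshoot = -16.5 − 3.5 = -20 dBu.

-20 dBu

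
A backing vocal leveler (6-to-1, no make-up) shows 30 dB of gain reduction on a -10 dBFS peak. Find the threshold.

Gain reduction = -10 − (-40) = 30 dB; output overshoot = GR / (R − 1) = 30 / 5 = 6 dB.
Threshold = output − output overshoot = -40 − 6 = -46 dBFS.

-46 dBFS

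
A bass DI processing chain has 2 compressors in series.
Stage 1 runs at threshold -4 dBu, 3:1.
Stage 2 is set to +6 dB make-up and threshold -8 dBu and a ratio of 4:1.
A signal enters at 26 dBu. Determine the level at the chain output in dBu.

Stage 1: overshoot 30 dB → 30/3 = 10 dB → 6 dBu.
Stage 2: overshoot 14 dB → 14/4 = 3.5 dB → -4.5 dBu; +6 dB make-up → 1.5 dBu.

1.5 dBu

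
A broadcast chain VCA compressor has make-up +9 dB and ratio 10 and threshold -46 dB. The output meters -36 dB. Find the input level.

Stripping the +9 dB make-up gives -45 dB at the gain stage.
That's 1 dB above the -46 dB threshold.
Input overshoot = R × output overshoot = 10 dB → input = -46 + 10 = -36 dB.

-36 dB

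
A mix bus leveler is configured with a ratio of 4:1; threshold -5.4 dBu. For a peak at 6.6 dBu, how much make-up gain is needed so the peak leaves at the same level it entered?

Without make-up, output = threshold + overshoot/4 = -5.4 + 3 = -2.4 dBu.
Gap to target: 9 dB.

9 dB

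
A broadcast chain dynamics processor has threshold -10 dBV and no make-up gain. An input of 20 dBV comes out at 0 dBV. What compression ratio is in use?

3:1

Input overshoot = 20 − (-10) = 30 dB; output overshoot = 0 − (-10) = 10 dB.
Ratio = 30 / 10 = 3.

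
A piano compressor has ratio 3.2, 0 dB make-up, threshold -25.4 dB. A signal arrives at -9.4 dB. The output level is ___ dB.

-20.4 dB

The input is 16 dB above the -25.4 dB threshold.
The 16 dB excess becomes 5 dB after 3.2:1 reduction.
So the level is -25.4 + 5 = -20.4 dB.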